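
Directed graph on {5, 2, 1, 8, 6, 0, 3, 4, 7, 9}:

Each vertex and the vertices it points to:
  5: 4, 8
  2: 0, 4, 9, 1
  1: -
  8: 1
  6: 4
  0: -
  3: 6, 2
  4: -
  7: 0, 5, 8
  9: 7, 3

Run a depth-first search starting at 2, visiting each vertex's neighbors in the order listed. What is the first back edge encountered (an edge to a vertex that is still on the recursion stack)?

DFS from 2 (visiting each vertex's neighbors in the order listed); mark gray on enter, black on exit:
2 gray
  0 gray
  0 black
  4 gray
  4 black
  9 gray
    7 gray
      7→0: 0 black — skip
      5 gray
        5→4: 4 black — skip
        8 gray
          1 gray
          1 black
        8 black
      5 black
      7→8: 8 black — skip
    7 black
    3 gray
      6 gray
        6→4: 4 black — skip
      6 black
      3→2: 2 is gray → back edge
First back edge: 3 → 2.

3->2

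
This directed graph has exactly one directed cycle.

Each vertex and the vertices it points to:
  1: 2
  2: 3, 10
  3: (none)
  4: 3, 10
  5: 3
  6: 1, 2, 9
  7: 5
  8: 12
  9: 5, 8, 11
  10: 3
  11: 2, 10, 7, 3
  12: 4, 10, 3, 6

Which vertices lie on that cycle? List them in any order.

6, 8, 9, 12

DFS with gray/black marking from 12:
12 gray
  4 gray
    3 gray
    3 black
    10 gray
      10→3: 3 black — skip
    10 black
  4 black
  12→10: 10 black — skip
  12→3: 3 black — skip
  6 gray
    1 gray
      2 gray
        2→3: 3 black — skip
        2→10: 10 black — skip
      2 black
    1 black
    6→2: 2 black — skip
    9 gray
      5 gray
        5→3: 3 black — skip
      5 black
      8 gray
        8→12: 12 is gray → back edge
Back edge closes the cycle 12 → 6 → 9 → 8 → 12; its vertices are {6, 8, 9, 12}.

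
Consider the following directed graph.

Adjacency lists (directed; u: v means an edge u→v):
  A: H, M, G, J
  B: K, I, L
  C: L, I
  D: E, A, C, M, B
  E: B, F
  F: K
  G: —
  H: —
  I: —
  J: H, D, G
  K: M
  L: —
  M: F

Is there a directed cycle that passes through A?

A is on a cycle iff A can reach itself via ≥1 edge.
A → J → D → A — yes.

Yes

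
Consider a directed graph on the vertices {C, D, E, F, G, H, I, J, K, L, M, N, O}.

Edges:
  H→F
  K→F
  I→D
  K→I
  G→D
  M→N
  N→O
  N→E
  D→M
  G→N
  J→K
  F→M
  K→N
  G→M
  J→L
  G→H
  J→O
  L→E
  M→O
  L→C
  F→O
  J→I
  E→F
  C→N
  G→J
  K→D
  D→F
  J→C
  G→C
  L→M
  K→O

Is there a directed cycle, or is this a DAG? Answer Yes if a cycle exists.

Yes

DFS with white/gray/black marking, starting from C:
C gray
  N gray
    E gray
      F gray
        M gray
          O gray
          O black
          M→N: N is gray → back edge
Back edge found, so a cycle exists: N → E → F → M → N.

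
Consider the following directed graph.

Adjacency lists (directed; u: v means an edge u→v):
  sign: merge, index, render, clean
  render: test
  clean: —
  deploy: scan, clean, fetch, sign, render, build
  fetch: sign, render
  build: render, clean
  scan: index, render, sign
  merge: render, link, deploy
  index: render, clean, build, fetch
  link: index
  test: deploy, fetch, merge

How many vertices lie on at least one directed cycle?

A vertex is on a directed cycle iff it belongs to a strongly connected component of size ≥ 2 (or has a self-loop).
The vertices on cycles are {link, scan, sign, test, build, fetch, index, merge, deploy, render} — 10 in total.

10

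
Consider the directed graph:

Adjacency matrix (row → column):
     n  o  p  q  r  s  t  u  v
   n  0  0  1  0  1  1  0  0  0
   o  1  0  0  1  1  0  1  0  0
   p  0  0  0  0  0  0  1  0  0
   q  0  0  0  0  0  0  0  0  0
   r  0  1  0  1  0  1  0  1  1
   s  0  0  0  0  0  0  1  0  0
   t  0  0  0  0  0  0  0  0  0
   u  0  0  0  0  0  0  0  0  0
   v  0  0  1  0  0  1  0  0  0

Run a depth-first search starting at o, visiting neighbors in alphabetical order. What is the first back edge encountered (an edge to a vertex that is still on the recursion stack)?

DFS from o (visiting neighbors in alphabetical order); mark gray on enter, black on exit:
o gray
  n gray
    p gray
      t gray
      t black
    p black
    r gray
      r→o: o is gray → back edge
First back edge: r → o.

r->o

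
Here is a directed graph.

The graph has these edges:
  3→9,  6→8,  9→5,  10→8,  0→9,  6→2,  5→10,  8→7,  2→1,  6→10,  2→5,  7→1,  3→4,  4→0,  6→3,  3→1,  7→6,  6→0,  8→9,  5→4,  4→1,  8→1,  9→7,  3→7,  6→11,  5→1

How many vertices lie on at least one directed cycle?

A vertex is on a directed cycle iff it belongs to a strongly connected component of size ≥ 2 (or has a self-loop).
The vertices on cycles are {0, 2, 3, 4, 5, 6, 7, 8, 9, 10} — 10 in total.

10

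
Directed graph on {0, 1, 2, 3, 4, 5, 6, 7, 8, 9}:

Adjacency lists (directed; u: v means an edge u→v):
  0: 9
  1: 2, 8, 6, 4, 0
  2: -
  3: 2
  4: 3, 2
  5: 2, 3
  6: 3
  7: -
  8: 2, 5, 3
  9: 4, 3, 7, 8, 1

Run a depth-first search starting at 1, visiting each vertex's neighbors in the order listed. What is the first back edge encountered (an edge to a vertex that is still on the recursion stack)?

9→1

DFS from 1 (visiting each vertex's neighbors in the order listed); mark gray on enter, black on exit:
1 gray
  2 gray
  2 black
  8 gray
    8→2: 2 black — skip
    5 gray
      5→2: 2 black — skip
      3 gray
        3→2: 2 black — skip
      3 black
    5 black
    8→3: 3 black — skip
  8 black
  6 gray
    6→3: 3 black — skip
  6 black
  4 gray
    4→3: 3 black — skip
    4→2: 2 black — skip
  4 black
  0 gray
    9 gray
      9→4: 4 black — skip
      9→3: 3 black — skip
      7 gray
      7 black
      9→8: 8 black — skip
      9→1: 1 is gray → back edge
First back edge: 9 → 1.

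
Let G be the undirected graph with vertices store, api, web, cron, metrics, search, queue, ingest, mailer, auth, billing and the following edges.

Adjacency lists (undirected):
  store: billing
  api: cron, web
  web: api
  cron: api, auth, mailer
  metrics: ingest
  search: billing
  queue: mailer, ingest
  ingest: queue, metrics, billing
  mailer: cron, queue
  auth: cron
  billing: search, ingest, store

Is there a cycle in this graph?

DFS, tracking each vertex's parent; an edge to a visited non-parent vertex closes a cycle.
Start from auth:
visit auth (parent –)
  visit cron (parent auth)
    visit api (parent cron)
      api–cron: parent, skip
      visit web (parent api)
        web–api: parent, skip
    cron–auth: parent, skip
    visit mailer (parent cron)
      mailer–cron: parent, skip
      visit queue (parent mailer)
        queue–mailer: parent, skip
        visit ingest (parent queue)
          ingest–queue: parent, skip
          visit metrics (parent ingest)
            metrics–ingest: parent, skip
          visit billing (parent ingest)
            visit search (parent billing)
              search–billing: parent, skip
            billing–ingest: parent, skip
            visit store (parent billing)
              store–billing: parent, skip
No non-parent visited neighbor found — the graph is a forest.

No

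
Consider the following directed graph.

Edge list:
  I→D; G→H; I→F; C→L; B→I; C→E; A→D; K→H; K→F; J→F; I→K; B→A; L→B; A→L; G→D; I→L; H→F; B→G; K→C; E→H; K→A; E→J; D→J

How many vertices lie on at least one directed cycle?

6

A vertex is on a directed cycle iff it belongs to a strongly connected component of size ≥ 2 (or has a self-loop).
The vertices on cycles are {A, B, C, I, K, L} — 6 in total.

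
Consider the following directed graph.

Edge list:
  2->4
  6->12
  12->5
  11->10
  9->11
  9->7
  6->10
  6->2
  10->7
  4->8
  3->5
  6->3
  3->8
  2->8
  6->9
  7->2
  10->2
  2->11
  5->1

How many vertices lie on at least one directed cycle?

4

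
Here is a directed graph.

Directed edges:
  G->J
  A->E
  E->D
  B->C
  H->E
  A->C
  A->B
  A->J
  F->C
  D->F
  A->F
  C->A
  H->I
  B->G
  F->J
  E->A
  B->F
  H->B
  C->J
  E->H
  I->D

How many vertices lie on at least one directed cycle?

A vertex is on a directed cycle iff it belongs to a strongly connected component of size ≥ 2 (or has a self-loop).
The vertices on cycles are {A, B, C, D, E, F, H, I} — 8 in total.

8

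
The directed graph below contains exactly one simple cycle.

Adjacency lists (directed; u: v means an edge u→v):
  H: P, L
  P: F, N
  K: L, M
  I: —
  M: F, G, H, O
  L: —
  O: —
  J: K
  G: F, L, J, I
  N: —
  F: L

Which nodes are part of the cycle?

G, J, K, M

DFS with gray/black marking from M:
M gray
  F gray
    L gray
    L black
  F black
  G gray
    G→F: F black — skip
    G→L: L black — skip
    J gray
      K gray
        K→L: L black — skip
        K→M: M is gray → back edge
Back edge closes the cycle M → G → J → K → M; its vertices are {G, J, K, M}.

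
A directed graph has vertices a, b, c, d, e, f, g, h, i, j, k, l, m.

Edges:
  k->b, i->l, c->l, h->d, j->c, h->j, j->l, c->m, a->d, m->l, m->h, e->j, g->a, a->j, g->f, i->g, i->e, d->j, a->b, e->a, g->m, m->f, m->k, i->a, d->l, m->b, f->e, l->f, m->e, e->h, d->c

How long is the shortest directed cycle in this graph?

4

For each vertex v, BFS finds the shortest path from v back to v.
The shortest such closed walk is m → e → j → c → m, length 4.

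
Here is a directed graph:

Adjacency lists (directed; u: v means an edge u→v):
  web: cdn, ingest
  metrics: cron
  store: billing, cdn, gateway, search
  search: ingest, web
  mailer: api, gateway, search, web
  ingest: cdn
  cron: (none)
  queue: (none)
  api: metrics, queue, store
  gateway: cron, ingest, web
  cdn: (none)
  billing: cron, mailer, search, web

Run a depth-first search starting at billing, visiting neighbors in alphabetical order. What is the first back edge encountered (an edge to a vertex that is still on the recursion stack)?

DFS from billing (visiting neighbors in alphabetical order); mark gray on enter, black on exit:
billing gray
  cron gray
  cron black
  mailer gray
    api gray
      metrics gray
        metrics→cron: cron black — skip
      metrics black
      queue gray
      queue black
      store gray
        store→billing: billing is gray → back edge
First back edge: store → billing.

store→billing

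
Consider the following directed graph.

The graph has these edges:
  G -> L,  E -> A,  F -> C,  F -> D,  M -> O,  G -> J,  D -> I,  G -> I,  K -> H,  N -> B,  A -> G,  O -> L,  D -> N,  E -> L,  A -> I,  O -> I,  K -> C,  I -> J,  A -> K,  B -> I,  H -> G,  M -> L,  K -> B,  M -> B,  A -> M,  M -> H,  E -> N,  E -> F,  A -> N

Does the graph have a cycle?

DFS with white/gray/black marking, starting from G:
G gray
  L gray
  L black
  J gray
  J black
  I gray
    I→J: J black — skip
  I black
G black
A gray
  A→G: G black — skip
  N gray
    B gray
      B→I: I black — skip
    B black
  N black
  A→I: I black — skip
  M gray
    M→B: B black — skip
    H gray
      H→G: G black — skip
    H black
    O gray
      O→I: I black — skip
      O→L: L black — skip
    O black
    M→L: L black — skip
  M black
  K gray
    C gray
    C black
    K→H: H black — skip
    K→B: B black — skip
  K black
A black
D gray
  D→N: N black — skip
  D→I: I black — skip
D black
E gray
  F gray
    F→C: C black — skip
    F→D: D black — skip
  F black
  E→A: A black — skip
  E→N: N black — skip
  E→L: L black — skip
E black
Every edge goes to a white or black vertex — no back edge, so the graph is acyclic.

No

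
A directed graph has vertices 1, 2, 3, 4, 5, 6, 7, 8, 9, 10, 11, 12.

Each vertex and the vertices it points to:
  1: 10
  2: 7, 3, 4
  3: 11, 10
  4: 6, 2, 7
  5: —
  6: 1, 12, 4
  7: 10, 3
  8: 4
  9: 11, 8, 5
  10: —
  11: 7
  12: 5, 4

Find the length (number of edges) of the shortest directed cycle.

For each vertex v, BFS finds the shortest path from v back to v.
The shortest such closed walk is 4 → 2 → 4, length 2.

2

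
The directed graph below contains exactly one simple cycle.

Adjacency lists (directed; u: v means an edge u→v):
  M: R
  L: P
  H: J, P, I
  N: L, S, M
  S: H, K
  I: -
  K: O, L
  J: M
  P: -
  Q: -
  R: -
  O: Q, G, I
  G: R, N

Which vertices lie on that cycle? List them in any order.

G, K, N, O, S

DFS with gray/black marking from S:
S gray
  H gray
    J gray
      M gray
        R gray
        R black
      M black
    J black
    P gray
    P black
    I gray
    I black
  H black
  K gray
    O gray
      Q gray
      Q black
      G gray
        G→R: R black — skip
        N gray
          L gray
            L→P: P black — skip
          L black
          N→S: S is gray → back edge
Back edge closes the cycle S → K → O → G → N → S; its vertices are {G, K, N, O, S}.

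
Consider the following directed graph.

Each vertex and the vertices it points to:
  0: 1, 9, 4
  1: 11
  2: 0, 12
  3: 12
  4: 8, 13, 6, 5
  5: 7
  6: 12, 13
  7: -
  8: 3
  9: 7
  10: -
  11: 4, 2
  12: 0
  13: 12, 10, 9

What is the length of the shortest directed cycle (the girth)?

4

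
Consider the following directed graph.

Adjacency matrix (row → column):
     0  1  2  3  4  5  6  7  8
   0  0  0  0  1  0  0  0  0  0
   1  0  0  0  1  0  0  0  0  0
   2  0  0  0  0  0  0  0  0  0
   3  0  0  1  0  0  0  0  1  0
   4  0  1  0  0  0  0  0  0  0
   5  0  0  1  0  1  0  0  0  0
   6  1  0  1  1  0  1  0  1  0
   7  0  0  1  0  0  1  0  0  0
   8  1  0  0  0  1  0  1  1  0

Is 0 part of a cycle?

No

0 lies on a cycle iff there is a path from 0 back to itself.
Exploring from 0, it never reaches itself; equivalently, its strongly connected component is a singleton.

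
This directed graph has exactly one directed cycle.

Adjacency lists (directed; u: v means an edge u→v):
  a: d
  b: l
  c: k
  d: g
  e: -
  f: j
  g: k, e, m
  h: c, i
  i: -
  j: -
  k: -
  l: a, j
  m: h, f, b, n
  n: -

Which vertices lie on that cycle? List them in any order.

DFS with gray/black marking from g:
g gray
  k gray
  k black
  e gray
  e black
  m gray
    h gray
      c gray
        c→k: k black — skip
      c black
      i gray
      i black
    h black
    f gray
      j gray
      j black
    f black
    b gray
      l gray
        a gray
          d gray
            d→g: g is gray → back edge
Back edge closes the cycle g → m → b → l → a → d → g; its vertices are {a, b, d, g, l, m}.

a, b, d, g, l, m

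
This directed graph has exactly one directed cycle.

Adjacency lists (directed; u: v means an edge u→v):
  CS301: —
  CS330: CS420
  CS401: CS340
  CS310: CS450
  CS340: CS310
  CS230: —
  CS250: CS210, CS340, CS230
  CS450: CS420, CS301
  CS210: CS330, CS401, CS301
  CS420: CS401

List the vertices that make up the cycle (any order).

CS310, CS340, CS401, CS420, CS450

DFS with gray/black marking from CS340:
CS340 gray
  CS310 gray
    CS450 gray
      CS420 gray
        CS401 gray
          CS401→CS340: CS340 is gray → back edge
Back edge closes the cycle CS340 → CS310 → CS450 → CS420 → CS401 → CS340; its vertices are {CS310, CS340, CS401, CS420, CS450}.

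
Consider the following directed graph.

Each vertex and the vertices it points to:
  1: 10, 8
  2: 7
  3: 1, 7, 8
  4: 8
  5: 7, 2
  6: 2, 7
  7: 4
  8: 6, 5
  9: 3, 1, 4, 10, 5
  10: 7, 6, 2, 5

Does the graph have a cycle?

Yes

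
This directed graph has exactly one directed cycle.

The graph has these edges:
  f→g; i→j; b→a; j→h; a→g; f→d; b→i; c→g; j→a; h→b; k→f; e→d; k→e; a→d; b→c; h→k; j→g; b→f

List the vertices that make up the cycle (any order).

DFS with gray/black marking from h:
h gray
  b gray
    c gray
      g gray
      g black
    c black
    a gray
      d gray
      d black
      a→g: g black — skip
    a black
    f gray
      f→g: g black — skip
      f→d: d black — skip
    f black
    i gray
      j gray
        j→g: g black — skip
        j→a: a black — skip
        j→h: h is gray → back edge
Back edge closes the cycle h → b → i → j → h; its vertices are {b, h, i, j}.

b, h, i, j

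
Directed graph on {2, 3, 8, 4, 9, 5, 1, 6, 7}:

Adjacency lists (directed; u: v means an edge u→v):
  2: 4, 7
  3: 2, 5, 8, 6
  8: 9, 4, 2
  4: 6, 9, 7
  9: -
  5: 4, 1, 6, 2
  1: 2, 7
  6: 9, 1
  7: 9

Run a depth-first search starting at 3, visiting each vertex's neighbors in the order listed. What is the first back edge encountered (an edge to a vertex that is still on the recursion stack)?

1->2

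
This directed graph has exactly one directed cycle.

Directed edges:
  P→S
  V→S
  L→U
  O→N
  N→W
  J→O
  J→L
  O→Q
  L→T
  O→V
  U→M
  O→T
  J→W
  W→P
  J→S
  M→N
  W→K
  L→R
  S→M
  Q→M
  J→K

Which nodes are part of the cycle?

DFS with gray/black marking from W:
W gray
  P gray
    S gray
      M gray
        N gray
          N→W: W is gray → back edge
Back edge closes the cycle W → P → S → M → N → W; its vertices are {M, N, P, S, W}.

M, N, P, S, W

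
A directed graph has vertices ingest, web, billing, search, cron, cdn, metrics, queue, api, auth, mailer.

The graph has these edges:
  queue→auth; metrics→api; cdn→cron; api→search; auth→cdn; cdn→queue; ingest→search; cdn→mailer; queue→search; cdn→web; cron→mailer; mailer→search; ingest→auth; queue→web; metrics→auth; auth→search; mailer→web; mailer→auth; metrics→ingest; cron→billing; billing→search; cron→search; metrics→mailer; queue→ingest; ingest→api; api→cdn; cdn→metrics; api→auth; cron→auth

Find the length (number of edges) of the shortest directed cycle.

3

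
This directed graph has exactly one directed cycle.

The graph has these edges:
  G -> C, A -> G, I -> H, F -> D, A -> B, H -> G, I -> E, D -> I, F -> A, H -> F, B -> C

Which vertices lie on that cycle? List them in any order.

DFS with gray/black marking from F:
F gray
  A gray
    G gray
      C gray
      C black
    G black
    B gray
      B→C: C black — skip
    B black
  A black
  D gray
    I gray
      E gray
      E black
      H gray
        H→G: G black — skip
        H→F: F is gray → back edge
Back edge closes the cycle F → D → I → H → F; its vertices are {D, F, H, I}.

D, F, H, I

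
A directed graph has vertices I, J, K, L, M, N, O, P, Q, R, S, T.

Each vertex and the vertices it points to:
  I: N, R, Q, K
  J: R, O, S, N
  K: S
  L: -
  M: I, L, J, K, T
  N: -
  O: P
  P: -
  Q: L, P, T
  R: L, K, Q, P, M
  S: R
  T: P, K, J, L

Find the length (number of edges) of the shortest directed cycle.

3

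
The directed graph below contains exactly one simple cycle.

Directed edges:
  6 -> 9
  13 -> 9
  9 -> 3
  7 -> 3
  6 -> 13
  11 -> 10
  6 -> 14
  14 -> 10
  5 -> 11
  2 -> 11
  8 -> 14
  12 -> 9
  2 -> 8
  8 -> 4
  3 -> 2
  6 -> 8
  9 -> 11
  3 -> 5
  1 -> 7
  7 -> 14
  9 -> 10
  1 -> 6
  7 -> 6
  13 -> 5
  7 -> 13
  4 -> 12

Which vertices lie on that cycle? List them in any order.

2, 3, 4, 8, 9, 12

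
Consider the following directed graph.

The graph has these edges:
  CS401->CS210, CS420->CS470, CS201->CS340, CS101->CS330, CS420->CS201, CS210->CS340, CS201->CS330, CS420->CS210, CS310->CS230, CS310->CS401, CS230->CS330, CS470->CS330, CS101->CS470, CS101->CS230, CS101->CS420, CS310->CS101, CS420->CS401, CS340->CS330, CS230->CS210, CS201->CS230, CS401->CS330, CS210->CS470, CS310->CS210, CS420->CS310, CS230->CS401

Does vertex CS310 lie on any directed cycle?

CS310 is on a cycle iff CS310 can reach itself via ≥1 edge.
CS310 → CS101 → CS420 → CS310 — yes.

Yes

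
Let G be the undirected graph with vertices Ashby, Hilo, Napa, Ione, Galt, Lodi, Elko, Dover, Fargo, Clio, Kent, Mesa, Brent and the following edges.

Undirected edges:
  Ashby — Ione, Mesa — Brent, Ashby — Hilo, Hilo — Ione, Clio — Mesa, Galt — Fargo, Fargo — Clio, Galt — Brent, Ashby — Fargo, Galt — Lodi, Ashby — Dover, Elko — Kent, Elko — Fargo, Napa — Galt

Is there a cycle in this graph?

DFS, tracking each vertex's parent; an edge to a visited non-parent vertex closes a cycle.
Start from Elko:
visit Elko (parent –)
  visit Kent (parent Elko)
    Kent–Elko: parent, skip
  visit Fargo (parent Elko)
    visit Ashby (parent Fargo)
      visit Dover (parent Ashby)
        Dover–Ashby: parent, skip
      visit Ione (parent Ashby)
        Ione–Ashby: parent, skip
        visit Hilo (parent Ione)
          Hilo–Ione: parent, skip
          Hilo–Ashby: Ashby visited and ≠ parent → cycle
Cycle: Ashby – Ione – Hilo – Ashby.

Yes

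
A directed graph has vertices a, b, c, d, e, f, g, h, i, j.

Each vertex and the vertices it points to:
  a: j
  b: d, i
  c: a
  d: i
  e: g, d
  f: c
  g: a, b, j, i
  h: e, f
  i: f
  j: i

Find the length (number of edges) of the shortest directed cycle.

5

For each vertex v, BFS finds the shortest path from v back to v.
The shortest such closed walk is f → c → a → j → i → f, length 5.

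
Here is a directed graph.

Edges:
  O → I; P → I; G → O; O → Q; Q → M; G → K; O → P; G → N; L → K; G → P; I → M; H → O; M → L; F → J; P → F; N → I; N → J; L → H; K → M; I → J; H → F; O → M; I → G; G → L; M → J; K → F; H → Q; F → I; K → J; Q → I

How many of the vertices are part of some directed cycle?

A vertex is on a directed cycle iff it belongs to a strongly connected component of size ≥ 2 (or has a self-loop).
The vertices on cycles are {F, G, H, I, K, L, M, N, O, P, Q} — 11 in total.

11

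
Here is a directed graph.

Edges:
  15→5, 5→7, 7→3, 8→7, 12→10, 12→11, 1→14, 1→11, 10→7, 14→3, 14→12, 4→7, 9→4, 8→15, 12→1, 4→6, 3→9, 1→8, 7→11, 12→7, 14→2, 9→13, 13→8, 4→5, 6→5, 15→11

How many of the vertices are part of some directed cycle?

A vertex is on a directed cycle iff it belongs to a strongly connected component of size ≥ 2 (or has a self-loop).
The vertices on cycles are {1, 3, 4, 5, 6, 7, 8, 9, 12, 13, 14, 15} — 12 in total.

12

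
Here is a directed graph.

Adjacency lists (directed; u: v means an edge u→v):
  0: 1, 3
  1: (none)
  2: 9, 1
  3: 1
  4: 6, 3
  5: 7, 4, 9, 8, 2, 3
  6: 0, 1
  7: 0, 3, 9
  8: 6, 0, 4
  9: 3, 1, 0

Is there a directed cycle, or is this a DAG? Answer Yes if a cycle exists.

No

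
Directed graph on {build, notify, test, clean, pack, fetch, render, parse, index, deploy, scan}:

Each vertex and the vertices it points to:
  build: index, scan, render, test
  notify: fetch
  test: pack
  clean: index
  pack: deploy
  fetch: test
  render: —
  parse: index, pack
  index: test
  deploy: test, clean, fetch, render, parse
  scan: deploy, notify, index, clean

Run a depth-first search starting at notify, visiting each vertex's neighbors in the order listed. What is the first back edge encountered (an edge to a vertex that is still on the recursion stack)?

deploy→test

DFS from notify (visiting each vertex's neighbors in the order listed); mark gray on enter, black on exit:
notify gray
  fetch gray
    test gray
      pack gray
        deploy gray
          deploy→test: test is gray → back edge
First back edge: deploy → test.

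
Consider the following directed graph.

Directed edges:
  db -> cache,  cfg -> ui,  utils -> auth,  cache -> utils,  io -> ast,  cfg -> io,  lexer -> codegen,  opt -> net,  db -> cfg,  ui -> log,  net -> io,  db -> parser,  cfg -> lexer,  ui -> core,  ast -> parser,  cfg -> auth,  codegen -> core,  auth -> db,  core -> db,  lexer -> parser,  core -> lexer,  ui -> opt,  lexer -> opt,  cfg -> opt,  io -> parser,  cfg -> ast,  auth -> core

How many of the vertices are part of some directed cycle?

9

A vertex is on a directed cycle iff it belongs to a strongly connected component of size ≥ 2 (or has a self-loop).
The vertices on cycles are {db, ui, cfg, auth, core, cache, lexer, utils, codegen} — 9 in total.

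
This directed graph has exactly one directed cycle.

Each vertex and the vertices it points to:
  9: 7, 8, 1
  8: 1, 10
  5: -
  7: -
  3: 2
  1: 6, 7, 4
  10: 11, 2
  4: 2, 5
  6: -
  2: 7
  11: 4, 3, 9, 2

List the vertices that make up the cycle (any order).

8, 9, 10, 11

DFS with gray/black marking from 9:
9 gray
  7 gray
  7 black
  8 gray
    1 gray
      6 gray
      6 black
      1→7: 7 black — skip
      4 gray
        2 gray
          2→7: 7 black — skip
        2 black
        5 gray
        5 black
      4 black
    1 black
    10 gray
      11 gray
        11→4: 4 black — skip
        3 gray
          3→2: 2 black — skip
        3 black
        11→9: 9 is gray → back edge
Back edge closes the cycle 9 → 8 → 10 → 11 → 9; its vertices are {8, 9, 10, 11}.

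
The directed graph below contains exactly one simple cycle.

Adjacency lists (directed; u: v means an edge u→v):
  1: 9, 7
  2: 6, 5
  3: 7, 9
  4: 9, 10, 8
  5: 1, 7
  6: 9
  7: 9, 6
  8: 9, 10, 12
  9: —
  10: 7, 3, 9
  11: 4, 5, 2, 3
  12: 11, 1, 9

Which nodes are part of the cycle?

DFS with gray/black marking from 8:
8 gray
  9 gray
  9 black
  10 gray
    7 gray
      7→9: 9 black — skip
      6 gray
        6→9: 9 black — skip
      6 black
    7 black
    3 gray
      3→7: 7 black — skip
      3→9: 9 black — skip
    3 black
    10→9: 9 black — skip
  10 black
  12 gray
    11 gray
      4 gray
        4→9: 9 black — skip
        4→10: 10 black — skip
        4→8: 8 is gray → back edge
Back edge closes the cycle 8 → 12 → 11 → 4 → 8; its vertices are {4, 8, 11, 12}.

4, 8, 11, 12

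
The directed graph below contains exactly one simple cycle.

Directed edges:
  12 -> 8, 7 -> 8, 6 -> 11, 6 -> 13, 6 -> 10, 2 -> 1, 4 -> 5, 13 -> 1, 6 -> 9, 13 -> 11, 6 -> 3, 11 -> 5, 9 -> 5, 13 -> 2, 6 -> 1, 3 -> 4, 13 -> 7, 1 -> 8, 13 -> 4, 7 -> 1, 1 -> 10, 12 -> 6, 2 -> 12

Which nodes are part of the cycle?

DFS with gray/black marking from 2:
2 gray
  12 gray
    8 gray
    8 black
    6 gray
      1 gray
        10 gray
        10 black
        1→8: 8 black — skip
      1 black
      9 gray
        5 gray
        5 black
      9 black
      6→10: 10 black — skip
      3 gray
        4 gray
          4→5: 5 black — skip
        4 black
      3 black
      13 gray
        13→4: 4 black — skip
        7 gray
          7→1: 1 black — skip
          7→8: 8 black — skip
        7 black
        13→2: 2 is gray → back edge
Back edge closes the cycle 2 → 12 → 6 → 13 → 2; its vertices are {2, 6, 12, 13}.

2, 6, 12, 13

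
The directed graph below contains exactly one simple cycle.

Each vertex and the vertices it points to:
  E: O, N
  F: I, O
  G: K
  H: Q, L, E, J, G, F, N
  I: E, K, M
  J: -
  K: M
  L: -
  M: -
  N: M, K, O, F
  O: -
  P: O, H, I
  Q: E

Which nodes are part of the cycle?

E, F, I, N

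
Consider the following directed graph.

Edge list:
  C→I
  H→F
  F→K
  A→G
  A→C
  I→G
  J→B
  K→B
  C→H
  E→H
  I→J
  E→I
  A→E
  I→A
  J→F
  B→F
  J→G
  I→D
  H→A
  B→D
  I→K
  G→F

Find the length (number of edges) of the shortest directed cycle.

3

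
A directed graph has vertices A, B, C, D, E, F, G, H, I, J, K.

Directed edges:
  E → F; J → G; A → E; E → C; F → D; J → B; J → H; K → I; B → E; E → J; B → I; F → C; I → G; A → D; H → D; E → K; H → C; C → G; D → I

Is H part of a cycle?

H lies on a cycle iff there is a path from H back to itself.
Exploring from H, it never reaches itself; equivalently, its strongly connected component is a singleton.

No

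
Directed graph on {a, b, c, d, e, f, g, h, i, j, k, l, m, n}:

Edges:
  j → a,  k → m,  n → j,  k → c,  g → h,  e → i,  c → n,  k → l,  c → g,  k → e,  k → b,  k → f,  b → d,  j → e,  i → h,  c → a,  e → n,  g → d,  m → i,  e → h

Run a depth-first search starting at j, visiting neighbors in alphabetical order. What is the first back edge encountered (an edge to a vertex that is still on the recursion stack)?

n→j

DFS from j (visiting neighbors in alphabetical order); mark gray on enter, black on exit:
j gray
  a gray
  a black
  e gray
    h gray
    h black
    i gray
      i→h: h black — skip
    i black
    n gray
      n→j: j is gray → back edge
First back edge: n → j.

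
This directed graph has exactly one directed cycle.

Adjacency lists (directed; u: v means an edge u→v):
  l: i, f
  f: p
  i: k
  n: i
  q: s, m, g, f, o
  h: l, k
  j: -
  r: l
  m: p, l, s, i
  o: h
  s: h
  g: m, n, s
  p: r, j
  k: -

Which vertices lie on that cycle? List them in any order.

f, l, p, r

DFS with gray/black marking from f:
f gray
  p gray
    r gray
      l gray
        i gray
          k gray
          k black
        i black
        l→f: f is gray → back edge
Back edge closes the cycle f → p → r → l → f; its vertices are {f, l, p, r}.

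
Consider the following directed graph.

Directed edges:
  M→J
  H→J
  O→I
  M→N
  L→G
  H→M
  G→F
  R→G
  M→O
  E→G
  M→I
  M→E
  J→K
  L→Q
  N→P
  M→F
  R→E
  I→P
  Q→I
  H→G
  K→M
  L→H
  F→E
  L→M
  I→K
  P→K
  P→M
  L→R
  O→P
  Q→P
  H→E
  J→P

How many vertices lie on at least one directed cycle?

A vertex is on a directed cycle iff it belongs to a strongly connected component of size ≥ 2 (or has a self-loop).
The vertices on cycles are {E, F, G, I, J, K, M, N, O, P} — 10 in total.

10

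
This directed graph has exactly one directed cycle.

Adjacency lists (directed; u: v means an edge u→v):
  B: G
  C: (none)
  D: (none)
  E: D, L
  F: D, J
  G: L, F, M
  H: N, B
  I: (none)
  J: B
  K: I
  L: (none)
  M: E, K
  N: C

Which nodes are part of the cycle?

B, F, G, J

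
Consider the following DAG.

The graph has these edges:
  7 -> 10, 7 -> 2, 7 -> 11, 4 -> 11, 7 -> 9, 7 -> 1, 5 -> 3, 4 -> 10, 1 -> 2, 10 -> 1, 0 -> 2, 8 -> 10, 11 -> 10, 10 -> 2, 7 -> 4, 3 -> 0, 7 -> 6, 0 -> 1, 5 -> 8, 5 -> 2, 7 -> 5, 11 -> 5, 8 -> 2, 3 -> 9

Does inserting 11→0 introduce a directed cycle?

No

Adding 11→0 creates a cycle iff 0 can already reach 11.
Explore from 0: no path reaches 11. The graph stays acyclic.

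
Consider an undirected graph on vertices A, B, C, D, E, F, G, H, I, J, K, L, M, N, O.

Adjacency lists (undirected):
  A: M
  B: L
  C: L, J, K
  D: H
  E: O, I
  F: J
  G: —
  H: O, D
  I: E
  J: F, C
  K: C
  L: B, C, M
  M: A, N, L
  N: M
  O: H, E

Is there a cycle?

DFS, tracking each vertex's parent; an edge to a visited non-parent vertex closes a cycle.
Start from K:
visit K (parent –)
  visit C (parent K)
    visit L (parent C)
      visit B (parent L)
        B–L: parent, skip
      L–C: parent, skip
      visit M (parent L)
        visit A (parent M)
          A–M: parent, skip
        visit N (parent M)
          N–M: parent, skip
        M–L: parent, skip
    visit J (parent C)
      visit F (parent J)
        F–J: parent, skip
      J–C: parent, skip
    C–K: parent, skip
visit D (parent –)
  visit H (parent D)
    visit O (parent H)
      O–H: parent, skip
      visit E (parent O)
        E–O: parent, skip
        visit I (parent E)
          I–E: parent, skip
    H–D: parent, skip
visit G (parent –)
No non-parent visited neighbor found — the graph is a forest.

No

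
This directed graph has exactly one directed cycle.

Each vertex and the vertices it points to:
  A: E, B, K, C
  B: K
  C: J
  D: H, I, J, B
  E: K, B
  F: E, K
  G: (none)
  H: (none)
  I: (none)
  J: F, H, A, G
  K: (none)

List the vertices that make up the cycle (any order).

A, C, J

DFS with gray/black marking from J:
J gray
  F gray
    E gray
      K gray
      K black
      B gray
        B→K: K black — skip
      B black
    E black
    F→K: K black — skip
  F black
  H gray
  H black
  A gray
    A→E: E black — skip
    A→B: B black — skip
    A→K: K black — skip
    C gray
      C→J: J is gray → back edge
Back edge closes the cycle J → A → C → J; its vertices are {A, C, J}.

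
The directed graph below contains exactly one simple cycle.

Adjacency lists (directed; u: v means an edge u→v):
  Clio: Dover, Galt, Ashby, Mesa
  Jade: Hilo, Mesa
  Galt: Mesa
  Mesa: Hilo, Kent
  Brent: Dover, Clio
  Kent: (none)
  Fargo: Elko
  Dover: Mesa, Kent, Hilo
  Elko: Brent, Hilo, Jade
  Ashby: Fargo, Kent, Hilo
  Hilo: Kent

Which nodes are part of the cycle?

Clio, Elko, Ashby, Brent, Fargo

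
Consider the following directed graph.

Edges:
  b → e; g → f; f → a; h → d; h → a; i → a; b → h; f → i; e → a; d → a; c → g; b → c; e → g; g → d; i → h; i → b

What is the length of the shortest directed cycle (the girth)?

5

For each vertex v, BFS finds the shortest path from v back to v.
The shortest such closed walk is f → i → b → e → g → f, length 5.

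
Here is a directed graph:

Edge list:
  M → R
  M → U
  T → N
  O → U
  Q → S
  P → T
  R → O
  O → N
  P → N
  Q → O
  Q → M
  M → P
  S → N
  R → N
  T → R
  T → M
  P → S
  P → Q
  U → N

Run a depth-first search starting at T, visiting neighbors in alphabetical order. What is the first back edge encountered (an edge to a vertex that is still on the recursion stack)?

DFS from T (visiting neighbors in alphabetical order); mark gray on enter, black on exit:
T gray
  M gray
    P gray
      N gray
      N black
      Q gray
        Q→M: M is gray → back edge
First back edge: Q → M.

Q→M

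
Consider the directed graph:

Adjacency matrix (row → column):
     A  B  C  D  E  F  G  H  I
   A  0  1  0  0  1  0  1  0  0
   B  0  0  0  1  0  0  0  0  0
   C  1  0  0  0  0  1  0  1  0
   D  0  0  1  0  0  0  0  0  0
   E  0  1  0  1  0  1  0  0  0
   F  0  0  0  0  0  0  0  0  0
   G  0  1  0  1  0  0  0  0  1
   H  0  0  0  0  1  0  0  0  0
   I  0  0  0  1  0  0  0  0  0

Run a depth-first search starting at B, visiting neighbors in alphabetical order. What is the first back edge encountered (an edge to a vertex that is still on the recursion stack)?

A→B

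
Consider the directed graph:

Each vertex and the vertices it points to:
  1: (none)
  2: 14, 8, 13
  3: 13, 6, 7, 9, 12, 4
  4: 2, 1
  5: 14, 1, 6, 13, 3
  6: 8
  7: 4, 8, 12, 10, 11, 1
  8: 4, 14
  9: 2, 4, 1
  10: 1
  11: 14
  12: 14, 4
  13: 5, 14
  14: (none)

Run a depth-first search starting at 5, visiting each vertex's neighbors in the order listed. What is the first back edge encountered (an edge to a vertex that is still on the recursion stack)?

DFS from 5 (visiting each vertex's neighbors in the order listed); mark gray on enter, black on exit:
5 gray
  14 gray
  14 black
  1 gray
  1 black
  6 gray
    8 gray
      4 gray
        2 gray
          2→14: 14 black — skip
          2→8: 8 is gray → back edge
First back edge: 2 → 8.

2->8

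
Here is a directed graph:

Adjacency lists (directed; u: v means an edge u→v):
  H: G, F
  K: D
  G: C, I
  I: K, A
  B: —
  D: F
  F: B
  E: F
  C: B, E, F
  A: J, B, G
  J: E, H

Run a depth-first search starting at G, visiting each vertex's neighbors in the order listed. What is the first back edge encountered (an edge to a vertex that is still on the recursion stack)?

H->G

DFS from G (visiting each vertex's neighbors in the order listed); mark gray on enter, black on exit:
G gray
  C gray
    B gray
    B black
    E gray
      F gray
        F→B: B black — skip
      F black
    E black
    C→F: F black — skip
  C black
  I gray
    K gray
      D gray
        D→F: F black — skip
      D black
    K black
    A gray
      J gray
        J→E: E black — skip
        H gray
          H→G: G is gray → back edge
First back edge: H → G.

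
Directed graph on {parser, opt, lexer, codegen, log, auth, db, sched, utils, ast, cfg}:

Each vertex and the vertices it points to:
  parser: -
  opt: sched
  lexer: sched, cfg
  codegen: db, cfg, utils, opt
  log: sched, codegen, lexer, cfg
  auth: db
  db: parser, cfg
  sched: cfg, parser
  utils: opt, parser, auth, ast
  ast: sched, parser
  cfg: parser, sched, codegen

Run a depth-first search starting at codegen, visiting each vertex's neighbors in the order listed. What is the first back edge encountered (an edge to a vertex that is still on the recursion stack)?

sched->cfg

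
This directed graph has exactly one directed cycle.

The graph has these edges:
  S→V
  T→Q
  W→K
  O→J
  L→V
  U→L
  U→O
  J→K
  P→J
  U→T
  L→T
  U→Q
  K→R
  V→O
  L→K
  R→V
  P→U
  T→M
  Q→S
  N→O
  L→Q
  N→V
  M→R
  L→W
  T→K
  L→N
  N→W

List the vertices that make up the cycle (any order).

J, K, O, R, V

DFS with gray/black marking from O:
O gray
  J gray
    K gray
      R gray
        V gray
          V→O: O is gray → back edge
Back edge closes the cycle O → J → K → R → V → O; its vertices are {J, K, O, R, V}.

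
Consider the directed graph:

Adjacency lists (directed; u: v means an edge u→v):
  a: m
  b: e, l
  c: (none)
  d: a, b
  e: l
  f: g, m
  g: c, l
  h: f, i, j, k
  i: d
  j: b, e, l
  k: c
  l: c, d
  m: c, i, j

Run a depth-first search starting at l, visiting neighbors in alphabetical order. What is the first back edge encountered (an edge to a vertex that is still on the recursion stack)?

DFS from l (visiting neighbors in alphabetical order); mark gray on enter, black on exit:
l gray
  c gray
  c black
  d gray
    a gray
      m gray
        m→c: c black — skip
        i gray
          i→d: d is gray → back edge
First back edge: i → d.

i->d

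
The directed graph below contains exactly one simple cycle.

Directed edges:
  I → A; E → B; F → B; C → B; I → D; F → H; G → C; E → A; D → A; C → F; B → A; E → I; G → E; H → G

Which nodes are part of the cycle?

C, F, G, H

DFS with gray/black marking from H:
H gray
  G gray
    E gray
      A gray
      A black
      B gray
        B→A: A black — skip
      B black
      I gray
        I→A: A black — skip
        D gray
          D→A: A black — skip
        D black
      I black
    E black
    C gray
      C→B: B black — skip
      F gray
        F→B: B black — skip
        F→H: H is gray → back edge
Back edge closes the cycle H → G → C → F → H; its vertices are {C, F, G, H}.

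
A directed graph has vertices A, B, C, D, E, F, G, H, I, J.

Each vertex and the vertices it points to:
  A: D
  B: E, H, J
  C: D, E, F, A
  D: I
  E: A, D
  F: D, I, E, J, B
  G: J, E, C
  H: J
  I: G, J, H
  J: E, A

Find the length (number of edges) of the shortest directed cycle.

4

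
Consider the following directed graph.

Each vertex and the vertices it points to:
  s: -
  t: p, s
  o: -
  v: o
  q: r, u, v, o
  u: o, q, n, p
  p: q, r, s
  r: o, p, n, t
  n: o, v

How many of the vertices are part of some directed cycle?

5

A vertex is on a directed cycle iff it belongs to a strongly connected component of size ≥ 2 (or has a self-loop).
The vertices on cycles are {p, q, r, t, u} — 5 in total.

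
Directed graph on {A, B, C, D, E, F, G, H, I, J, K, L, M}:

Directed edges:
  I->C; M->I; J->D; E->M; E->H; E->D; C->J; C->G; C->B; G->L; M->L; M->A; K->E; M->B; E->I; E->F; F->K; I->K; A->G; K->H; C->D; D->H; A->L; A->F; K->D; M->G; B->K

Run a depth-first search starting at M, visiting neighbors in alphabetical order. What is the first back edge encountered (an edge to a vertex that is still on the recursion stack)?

E->F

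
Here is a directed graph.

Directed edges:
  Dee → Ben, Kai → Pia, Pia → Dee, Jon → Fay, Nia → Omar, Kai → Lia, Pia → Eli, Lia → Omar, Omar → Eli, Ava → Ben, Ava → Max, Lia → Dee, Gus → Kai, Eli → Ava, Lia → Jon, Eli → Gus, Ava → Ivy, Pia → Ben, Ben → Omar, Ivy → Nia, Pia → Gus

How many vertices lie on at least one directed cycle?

A vertex is on a directed cycle iff it belongs to a strongly connected component of size ≥ 2 (or has a self-loop).
The vertices on cycles are {Ava, Ben, Dee, Eli, Gus, Ivy, Kai, Lia, Nia, Pia, Omar} — 11 in total.

11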